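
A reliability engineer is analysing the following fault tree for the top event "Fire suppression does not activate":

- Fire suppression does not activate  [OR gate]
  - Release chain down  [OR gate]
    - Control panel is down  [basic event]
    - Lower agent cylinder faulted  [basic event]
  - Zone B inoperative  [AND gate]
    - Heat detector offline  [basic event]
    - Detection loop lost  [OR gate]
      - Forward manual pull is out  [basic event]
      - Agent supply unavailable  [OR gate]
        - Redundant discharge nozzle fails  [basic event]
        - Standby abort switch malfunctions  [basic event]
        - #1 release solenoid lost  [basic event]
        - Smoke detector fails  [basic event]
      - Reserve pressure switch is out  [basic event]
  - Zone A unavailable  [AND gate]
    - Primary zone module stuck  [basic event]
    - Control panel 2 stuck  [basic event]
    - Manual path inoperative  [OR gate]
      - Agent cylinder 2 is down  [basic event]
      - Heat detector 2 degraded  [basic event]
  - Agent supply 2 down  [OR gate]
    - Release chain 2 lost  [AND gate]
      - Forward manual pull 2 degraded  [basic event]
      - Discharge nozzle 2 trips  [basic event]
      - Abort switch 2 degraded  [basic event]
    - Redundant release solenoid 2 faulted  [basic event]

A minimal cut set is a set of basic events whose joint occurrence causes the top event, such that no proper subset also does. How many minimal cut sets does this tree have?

Release chain down [OR]: union of children's cut sets → 2 cut set(s).
Agent supply unavailable [OR]: union of children's cut sets → 4 cut set(s).
Detection loop lost [OR]: union of children's cut sets → 6 cut set(s).
Zone B inoperative [AND]: one cut set from each child combined → 1 × 6 = 6 cut set(s).
Manual path inoperative [OR]: union of children's cut sets → 2 cut set(s).
Zone A unavailable [AND]: one cut set from each child combined → 1 × 1 × 2 = 2 cut set(s).
Release chain 2 lost [AND]: one cut set from each child combined → 1 × 1 × 1 = 1 cut set(s).
Agent supply 2 down [OR]: union of children's cut sets → 2 cut set(s).
Fire suppression does not activate [OR]: union of children's cut sets → 12 cut set(s).

12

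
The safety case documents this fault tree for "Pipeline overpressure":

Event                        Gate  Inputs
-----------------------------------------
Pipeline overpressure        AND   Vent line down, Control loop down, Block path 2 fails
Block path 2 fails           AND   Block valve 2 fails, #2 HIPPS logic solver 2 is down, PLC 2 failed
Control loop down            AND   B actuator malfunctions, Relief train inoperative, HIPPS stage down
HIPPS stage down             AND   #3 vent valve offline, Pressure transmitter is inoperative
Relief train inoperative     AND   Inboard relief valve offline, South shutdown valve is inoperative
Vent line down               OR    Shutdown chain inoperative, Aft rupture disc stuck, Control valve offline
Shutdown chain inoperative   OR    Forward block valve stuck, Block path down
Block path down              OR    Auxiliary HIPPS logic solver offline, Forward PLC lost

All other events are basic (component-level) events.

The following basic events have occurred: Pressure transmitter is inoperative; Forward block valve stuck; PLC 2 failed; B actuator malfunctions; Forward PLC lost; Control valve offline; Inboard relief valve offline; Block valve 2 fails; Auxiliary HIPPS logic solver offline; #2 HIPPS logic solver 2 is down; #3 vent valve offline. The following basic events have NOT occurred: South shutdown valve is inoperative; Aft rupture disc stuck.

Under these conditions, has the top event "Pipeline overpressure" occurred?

Block path down [OR]: Auxiliary HIPPS logic solver offline=occurs, Forward PLC lost=occurs → at least one input occurs → occurs.
Shutdown chain inoperative [OR]: Forward block valve stuck=occurs, Block path down=occurs → at least one input occurs → occurs.
Vent line down [OR]: Shutdown chain inoperative=occurs, Aft rupture disc stuck=not, Control valve offline=occurs → at least one input occurs → occurs.
Relief train inoperative [AND]: Inboard relief valve offline=occurs, South shutdown valve is inoperative=not → not all inputs occur → does not occur.
HIPPS stage down [AND]: #3 vent valve offline=occurs, Pressure transmitter is inoperative=occurs → all inputs occur → occurs.
Control loop down [AND]: B actuator malfunctions=occurs, Relief train inoperative=not, HIPPS stage down=occurs → not all inputs occur → does not occur.
Block path 2 fails [AND]: Block valve 2 fails=occurs, #2 HIPPS logic solver 2 is down=occurs, PLC 2 failed=occurs → all inputs occur → occurs.
Pipeline overpressure [AND]: Vent line down=occurs, Control loop down=not, Block path 2 fails=occurs → not all inputs occur → does not occur.

No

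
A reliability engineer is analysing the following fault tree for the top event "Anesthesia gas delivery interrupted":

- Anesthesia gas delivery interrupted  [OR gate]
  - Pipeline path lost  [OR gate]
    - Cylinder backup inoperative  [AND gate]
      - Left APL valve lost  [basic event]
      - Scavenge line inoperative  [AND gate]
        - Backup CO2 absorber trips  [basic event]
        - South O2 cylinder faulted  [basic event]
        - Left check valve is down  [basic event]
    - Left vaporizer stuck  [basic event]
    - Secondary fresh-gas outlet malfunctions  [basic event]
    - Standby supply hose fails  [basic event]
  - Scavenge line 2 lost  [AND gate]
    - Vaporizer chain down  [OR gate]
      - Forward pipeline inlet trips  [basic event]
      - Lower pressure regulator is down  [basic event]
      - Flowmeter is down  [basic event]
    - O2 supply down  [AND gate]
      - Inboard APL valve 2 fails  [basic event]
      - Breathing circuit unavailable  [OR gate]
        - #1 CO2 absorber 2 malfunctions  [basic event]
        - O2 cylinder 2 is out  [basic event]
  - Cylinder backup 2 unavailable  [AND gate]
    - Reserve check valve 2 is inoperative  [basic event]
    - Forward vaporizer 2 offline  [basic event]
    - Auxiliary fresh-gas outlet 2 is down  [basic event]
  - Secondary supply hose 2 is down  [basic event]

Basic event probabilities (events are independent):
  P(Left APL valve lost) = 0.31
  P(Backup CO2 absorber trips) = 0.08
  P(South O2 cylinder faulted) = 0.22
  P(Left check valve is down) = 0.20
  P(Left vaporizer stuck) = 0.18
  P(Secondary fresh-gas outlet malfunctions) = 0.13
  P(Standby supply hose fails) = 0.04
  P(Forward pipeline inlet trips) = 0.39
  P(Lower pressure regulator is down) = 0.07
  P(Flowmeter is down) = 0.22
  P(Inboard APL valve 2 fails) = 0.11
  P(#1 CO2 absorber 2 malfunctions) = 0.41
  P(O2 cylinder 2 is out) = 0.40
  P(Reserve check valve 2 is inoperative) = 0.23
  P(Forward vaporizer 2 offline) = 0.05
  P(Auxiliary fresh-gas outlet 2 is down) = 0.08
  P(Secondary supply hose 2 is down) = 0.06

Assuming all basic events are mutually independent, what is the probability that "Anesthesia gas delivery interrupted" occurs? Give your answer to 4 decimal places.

0.3830

P(Scavenge line inoperative) [AND] = 0.08 × 0.22 × 0.20 = 0.003520
P(Cylinder backup inoperative) [AND] = 0.31 × 0.003520 = 0.001091
P(Pipeline path lost) [OR] = 1 − (1−0.001091) × (1−0.18) × (1−0.13) × (1−0.04) = 0.315883
P(Vaporizer chain down) [OR] = 1 − (1−0.39) × (1−0.07) × (1−0.22) = 0.557506
P(Breathing circuit unavailable) [OR] = 1 − (1−0.41) × (1−0.40) = 0.646000
P(O2 supply down) [AND] = 0.11 × 0.646000 = 0.071060
P(Scavenge line 2 lost) [AND] = 0.557506 × 0.071060 = 0.039616
P(Cylinder backup 2 unavailable) [AND] = 0.23 × 0.05 × 0.08 = 0.000920
P(Anesthesia gas delivery interrupted) [OR] = 1 − (1−0.315883) × (1−0.039616) × (1−0.000920) × (1−0.06) = 0.382974
Rounded to 4 decimal places: P(Anesthesia gas delivery interrupted) ≈ 0.3830.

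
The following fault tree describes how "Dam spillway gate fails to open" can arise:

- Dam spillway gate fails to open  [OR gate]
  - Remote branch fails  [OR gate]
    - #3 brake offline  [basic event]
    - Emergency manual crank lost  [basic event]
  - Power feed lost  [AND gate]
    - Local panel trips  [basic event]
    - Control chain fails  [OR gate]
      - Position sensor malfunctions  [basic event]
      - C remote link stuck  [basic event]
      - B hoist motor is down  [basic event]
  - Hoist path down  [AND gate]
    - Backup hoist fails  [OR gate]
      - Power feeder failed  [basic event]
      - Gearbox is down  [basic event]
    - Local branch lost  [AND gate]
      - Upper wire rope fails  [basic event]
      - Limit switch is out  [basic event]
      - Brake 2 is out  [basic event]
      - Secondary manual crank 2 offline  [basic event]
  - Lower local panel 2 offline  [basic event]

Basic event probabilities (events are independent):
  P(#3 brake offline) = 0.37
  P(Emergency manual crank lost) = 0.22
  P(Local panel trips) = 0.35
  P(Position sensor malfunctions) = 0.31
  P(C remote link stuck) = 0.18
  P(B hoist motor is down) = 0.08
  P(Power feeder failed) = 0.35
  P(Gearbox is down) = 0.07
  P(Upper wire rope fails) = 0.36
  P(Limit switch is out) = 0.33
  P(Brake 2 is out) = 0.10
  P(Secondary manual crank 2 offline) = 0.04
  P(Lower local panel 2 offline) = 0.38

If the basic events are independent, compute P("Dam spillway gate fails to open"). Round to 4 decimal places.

0.7465

P(Remote branch fails) [OR] = 1 − (1−0.37) × (1−0.22) = 0.508600
P(Control chain fails) [OR] = 1 − (1−0.31) × (1−0.18) × (1−0.08) = 0.479464
P(Power feed lost) [AND] = 0.35 × 0.479464 = 0.167812
P(Backup hoist fails) [OR] = 1 − (1−0.35) × (1−0.07) = 0.395500
P(Local branch lost) [AND] = 0.36 × 0.33 × 0.10 × 0.04 = 0.000475
P(Hoist path down) [AND] = 0.395500 × 0.000475 = 0.000188
P(Dam spillway gate fails to open) [OR] = 1 − (1−0.508600) × (1−0.167812) × (1−0.000188) × (1−0.38) = 0.746507
Rounded to 4 decimal places: P(Dam spillway gate fails to open) ≈ 0.7465.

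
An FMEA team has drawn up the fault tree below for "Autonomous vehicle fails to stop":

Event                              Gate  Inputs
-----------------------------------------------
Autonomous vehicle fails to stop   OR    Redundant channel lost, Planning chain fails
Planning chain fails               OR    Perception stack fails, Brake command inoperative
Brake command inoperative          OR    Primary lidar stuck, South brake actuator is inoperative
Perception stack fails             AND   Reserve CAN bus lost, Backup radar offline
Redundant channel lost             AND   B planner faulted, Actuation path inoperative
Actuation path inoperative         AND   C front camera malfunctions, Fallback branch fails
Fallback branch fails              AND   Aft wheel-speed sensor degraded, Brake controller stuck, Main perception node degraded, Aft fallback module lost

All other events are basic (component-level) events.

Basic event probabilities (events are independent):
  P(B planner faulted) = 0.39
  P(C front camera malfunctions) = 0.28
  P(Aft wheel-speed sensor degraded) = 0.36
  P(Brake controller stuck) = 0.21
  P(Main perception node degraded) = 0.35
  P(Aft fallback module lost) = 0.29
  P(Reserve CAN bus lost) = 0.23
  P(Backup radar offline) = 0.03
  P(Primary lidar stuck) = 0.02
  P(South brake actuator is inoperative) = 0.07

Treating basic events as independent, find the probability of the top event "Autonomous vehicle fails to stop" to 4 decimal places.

0.0956

P(Fallback branch fails) [AND] = 0.36 × 0.21 × 0.35 × 0.29 = 0.007673
P(Actuation path inoperative) [AND] = 0.28 × 0.007673 = 0.002148
P(Redundant channel lost) [AND] = 0.39 × 0.002148 = 0.000838
P(Perception stack fails) [AND] = 0.23 × 0.03 = 0.006900
P(Brake command inoperative) [OR] = 1 − (1−0.02) × (1−0.07) = 0.088600
P(Planning chain fails) [OR] = 1 − (1−0.006900) × (1−0.088600) = 0.094889
P(Autonomous vehicle fails to stop) [OR] = 1 − (1−0.000838) × (1−0.094889) = 0.095647
Rounded to 4 decimal places: P(Autonomous vehicle fails to stop) ≈ 0.0956.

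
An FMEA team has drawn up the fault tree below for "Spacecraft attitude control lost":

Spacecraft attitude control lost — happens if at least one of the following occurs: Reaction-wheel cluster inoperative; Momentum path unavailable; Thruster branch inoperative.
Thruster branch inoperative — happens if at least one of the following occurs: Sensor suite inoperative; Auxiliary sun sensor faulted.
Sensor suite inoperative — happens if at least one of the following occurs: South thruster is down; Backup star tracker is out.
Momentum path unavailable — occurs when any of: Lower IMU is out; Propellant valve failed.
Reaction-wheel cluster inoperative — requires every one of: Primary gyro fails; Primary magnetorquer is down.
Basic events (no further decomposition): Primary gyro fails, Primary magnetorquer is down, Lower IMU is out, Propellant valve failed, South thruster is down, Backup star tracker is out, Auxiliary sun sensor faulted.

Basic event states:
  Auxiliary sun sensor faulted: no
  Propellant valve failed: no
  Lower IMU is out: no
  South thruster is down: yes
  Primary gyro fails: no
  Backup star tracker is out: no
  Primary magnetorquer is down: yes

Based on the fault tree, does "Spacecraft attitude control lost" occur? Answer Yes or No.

Reaction-wheel cluster inoperative [AND]: Primary gyro fails=not, Primary magnetorquer is down=occurs → not all inputs occur → does not occur.
Momentum path unavailable [OR]: Lower IMU is out=not, Propellant valve failed=not → no input occurs → does not occur.
Sensor suite inoperative [OR]: South thruster is down=occurs, Backup star tracker is out=not → at least one input occurs → occurs.
Thruster branch inoperative [OR]: Sensor suite inoperative=occurs, Auxiliary sun sensor faulted=not → at least one input occurs → occurs.
Spacecraft attitude control lost [OR]: Reaction-wheel cluster inoperative=not, Momentum path unavailable=not, Thruster branch inoperative=occurs → at least one input occurs → occurs.

Yes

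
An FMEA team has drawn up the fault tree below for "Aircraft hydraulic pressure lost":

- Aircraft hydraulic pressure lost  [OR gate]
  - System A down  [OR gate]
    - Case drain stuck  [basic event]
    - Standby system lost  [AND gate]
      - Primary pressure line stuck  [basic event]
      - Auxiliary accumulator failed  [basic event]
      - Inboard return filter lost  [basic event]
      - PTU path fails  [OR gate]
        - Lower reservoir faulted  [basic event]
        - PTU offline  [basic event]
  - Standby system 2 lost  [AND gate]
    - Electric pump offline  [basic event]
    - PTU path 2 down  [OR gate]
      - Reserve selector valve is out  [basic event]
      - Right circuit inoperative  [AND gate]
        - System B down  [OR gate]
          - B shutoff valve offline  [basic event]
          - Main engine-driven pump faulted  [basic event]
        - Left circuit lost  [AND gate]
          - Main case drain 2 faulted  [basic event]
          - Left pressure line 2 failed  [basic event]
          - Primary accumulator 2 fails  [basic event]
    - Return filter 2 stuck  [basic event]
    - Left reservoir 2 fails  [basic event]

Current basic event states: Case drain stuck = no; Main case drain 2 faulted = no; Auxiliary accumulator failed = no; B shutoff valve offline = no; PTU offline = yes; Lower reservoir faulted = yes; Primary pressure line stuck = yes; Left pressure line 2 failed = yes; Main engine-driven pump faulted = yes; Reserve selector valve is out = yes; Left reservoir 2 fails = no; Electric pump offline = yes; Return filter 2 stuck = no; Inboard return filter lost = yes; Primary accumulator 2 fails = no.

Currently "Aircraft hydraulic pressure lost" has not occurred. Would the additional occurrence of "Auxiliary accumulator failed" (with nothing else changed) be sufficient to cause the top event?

Counterfactual: set "Auxiliary accumulator failed" to occurred.
PTU path fails [OR]: Lower reservoir faulted=occurs, PTU offline=occurs → at least one input occurs → occurs.
Standby system lost [AND]: Primary pressure line stuck=occurs, Auxiliary accumulator failed=occurs, Inboard return filter lost=occurs, PTU path fails=occurs → all inputs occur → occurs.
System A down [OR]: Case drain stuck=not, Standby system lost=occurs → at least one input occurs → occurs.
System B down [OR]: B shutoff valve offline=not, Main engine-driven pump faulted=occurs → at least one input occurs → occurs.
Left circuit lost [AND]: Main case drain 2 faulted=not, Left pressure line 2 failed=occurs, Primary accumulator 2 fails=not → not all inputs occur → does not occur.
Right circuit inoperative [AND]: System B down=occurs, Left circuit lost=not → not all inputs occur → does not occur.
PTU path 2 down [OR]: Reserve selector valve is out=occurs, Right circuit inoperative=not → at least one input occurs → occurs.
Standby system 2 lost [AND]: Electric pump offline=occurs, PTU path 2 down=occurs, Return filter 2 stuck=not, Left reservoir 2 fails=not → not all inputs occur → does not occur.
Aircraft hydraulic pressure lost [OR]: System A down=occurs, Standby system 2 lost=not → at least one input occurs → occurs.

Yes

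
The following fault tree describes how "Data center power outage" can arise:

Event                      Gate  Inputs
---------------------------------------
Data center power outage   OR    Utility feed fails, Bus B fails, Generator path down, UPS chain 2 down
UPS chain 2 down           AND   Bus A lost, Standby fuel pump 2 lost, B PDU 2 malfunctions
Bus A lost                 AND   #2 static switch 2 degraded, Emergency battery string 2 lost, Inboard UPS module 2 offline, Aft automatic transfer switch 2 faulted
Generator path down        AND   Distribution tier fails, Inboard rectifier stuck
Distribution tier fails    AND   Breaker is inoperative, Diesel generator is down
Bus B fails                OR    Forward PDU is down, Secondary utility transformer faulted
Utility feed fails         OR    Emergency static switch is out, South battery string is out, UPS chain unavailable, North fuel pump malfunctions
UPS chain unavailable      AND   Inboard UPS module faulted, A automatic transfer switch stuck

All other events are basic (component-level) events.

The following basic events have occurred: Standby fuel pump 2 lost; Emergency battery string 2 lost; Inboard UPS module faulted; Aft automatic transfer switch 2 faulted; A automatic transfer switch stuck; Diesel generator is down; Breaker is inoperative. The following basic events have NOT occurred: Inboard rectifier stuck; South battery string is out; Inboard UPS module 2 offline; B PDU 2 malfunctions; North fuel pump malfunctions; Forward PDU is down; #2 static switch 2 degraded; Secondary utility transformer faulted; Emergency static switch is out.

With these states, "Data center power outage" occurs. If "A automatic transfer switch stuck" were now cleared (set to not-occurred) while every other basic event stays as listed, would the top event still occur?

Counterfactual: set "A automatic transfer switch stuck" to not occurred.
UPS chain unavailable [AND]: Inboard UPS module faulted=occurs, A automatic transfer switch stuck=not → not all inputs occur → does not occur.
Utility feed fails [OR]: Emergency static switch is out=not, South battery string is out=not, UPS chain unavailable=not, North fuel pump malfunctions=not → no input occurs → does not occur.
Bus B fails [OR]: Forward PDU is down=not, Secondary utility transformer faulted=not → no input occurs → does not occur.
Distribution tier fails [AND]: Breaker is inoperative=occurs, Diesel generator is down=occurs → all inputs occur → occurs.
Generator path down [AND]: Distribution tier fails=occurs, Inboard rectifier stuck=not → not all inputs occur → does not occur.
Bus A lost [AND]: #2 static switch 2 degraded=not, Emergency battery string 2 lost=occurs, Inboard UPS module 2 offline=not, Aft automatic transfer switch 2 faulted=occurs → not all inputs occur → does not occur.
UPS chain 2 down [AND]: Bus A lost=not, Standby fuel pump 2 lost=occurs, B PDU 2 malfunctions=not → not all inputs occur → does not occur.
Data center power outage [OR]: Utility feed fails=not, Bus B fails=not, Generator path down=not, UPS chain 2 down=not → no input occurs → does not occur.

No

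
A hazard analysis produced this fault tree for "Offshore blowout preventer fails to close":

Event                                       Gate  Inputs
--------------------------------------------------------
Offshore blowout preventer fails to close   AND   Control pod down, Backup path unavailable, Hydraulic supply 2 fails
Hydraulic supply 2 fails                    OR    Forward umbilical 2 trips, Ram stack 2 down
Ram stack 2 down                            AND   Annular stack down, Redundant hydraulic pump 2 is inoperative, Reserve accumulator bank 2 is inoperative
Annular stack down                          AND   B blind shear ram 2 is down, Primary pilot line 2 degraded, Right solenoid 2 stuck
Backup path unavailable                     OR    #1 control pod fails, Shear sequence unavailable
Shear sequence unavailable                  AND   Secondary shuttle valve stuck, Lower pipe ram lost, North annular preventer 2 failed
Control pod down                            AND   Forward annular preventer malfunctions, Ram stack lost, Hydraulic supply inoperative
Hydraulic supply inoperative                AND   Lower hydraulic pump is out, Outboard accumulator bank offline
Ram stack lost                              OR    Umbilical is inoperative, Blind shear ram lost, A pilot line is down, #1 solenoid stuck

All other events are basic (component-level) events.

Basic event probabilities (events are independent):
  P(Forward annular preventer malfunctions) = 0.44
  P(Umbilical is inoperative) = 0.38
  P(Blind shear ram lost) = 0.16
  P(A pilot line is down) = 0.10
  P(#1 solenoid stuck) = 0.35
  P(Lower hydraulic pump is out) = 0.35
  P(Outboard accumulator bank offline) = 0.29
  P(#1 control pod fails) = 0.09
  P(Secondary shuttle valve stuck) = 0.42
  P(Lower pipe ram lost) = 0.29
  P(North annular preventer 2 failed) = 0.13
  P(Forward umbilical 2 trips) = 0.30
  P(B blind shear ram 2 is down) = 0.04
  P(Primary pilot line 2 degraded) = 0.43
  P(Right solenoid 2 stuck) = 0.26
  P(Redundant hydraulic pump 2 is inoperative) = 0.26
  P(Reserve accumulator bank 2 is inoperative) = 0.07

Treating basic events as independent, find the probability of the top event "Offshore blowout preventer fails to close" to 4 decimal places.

0.0010

P(Ram stack lost) [OR] = 1 − (1−0.38) × (1−0.16) × (1−0.10) × (1−0.35) = 0.695332
P(Hydraulic supply inoperative) [AND] = 0.35 × 0.29 = 0.101500
P(Control pod down) [AND] = 0.44 × 0.695332 × 0.101500 = 0.031054
P(Shear sequence unavailable) [AND] = 0.42 × 0.29 × 0.13 = 0.015834
P(Backup path unavailable) [OR] = 1 − (1−0.09) × (1−0.015834) = 0.104409
P(Annular stack down) [AND] = 0.04 × 0.43 × 0.26 = 0.004472
P(Ram stack 2 down) [AND] = 0.004472 × 0.26 × 0.07 = 0.000081
P(Hydraulic supply 2 fails) [OR] = 1 − (1−0.30) × (1−0.000081) = 0.300057
P(Offshore blowout preventer fails to close) [AND] = 0.031054 × 0.104409 × 0.300057 = 0.000973
Rounded to 4 decimal places: P(Offshore blowout preventer fails to close) ≈ 0.0010.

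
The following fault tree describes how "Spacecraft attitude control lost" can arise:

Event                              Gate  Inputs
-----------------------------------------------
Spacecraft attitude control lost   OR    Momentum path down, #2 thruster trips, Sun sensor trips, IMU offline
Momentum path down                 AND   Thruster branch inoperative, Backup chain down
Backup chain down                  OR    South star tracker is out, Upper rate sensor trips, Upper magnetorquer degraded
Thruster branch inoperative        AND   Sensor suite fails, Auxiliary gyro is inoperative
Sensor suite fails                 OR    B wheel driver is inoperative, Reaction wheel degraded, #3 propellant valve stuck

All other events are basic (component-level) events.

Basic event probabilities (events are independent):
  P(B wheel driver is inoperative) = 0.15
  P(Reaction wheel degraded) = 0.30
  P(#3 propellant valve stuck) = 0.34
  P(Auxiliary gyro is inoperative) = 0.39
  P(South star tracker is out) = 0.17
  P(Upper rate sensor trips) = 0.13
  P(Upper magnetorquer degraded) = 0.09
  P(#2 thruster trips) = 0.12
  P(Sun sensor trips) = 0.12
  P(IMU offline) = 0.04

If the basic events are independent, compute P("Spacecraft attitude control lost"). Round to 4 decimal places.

0.3170

P(Sensor suite fails) [OR] = 1 − (1−0.15) × (1−0.30) × (1−0.34) = 0.607300
P(Thruster branch inoperative) [AND] = 0.607300 × 0.39 = 0.236847
P(Backup chain down) [OR] = 1 − (1−0.17) × (1−0.13) × (1−0.09) = 0.342889
P(Momentum path down) [AND] = 0.236847 × 0.342889 = 0.081212
P(Spacecraft attitude control lost) [OR] = 1 − (1−0.081212) × (1−0.12) × (1−0.12) × (1−0.04) = 0.316951
Rounded to 4 decimal places: P(Spacecraft attitude control lost) ≈ 0.3170.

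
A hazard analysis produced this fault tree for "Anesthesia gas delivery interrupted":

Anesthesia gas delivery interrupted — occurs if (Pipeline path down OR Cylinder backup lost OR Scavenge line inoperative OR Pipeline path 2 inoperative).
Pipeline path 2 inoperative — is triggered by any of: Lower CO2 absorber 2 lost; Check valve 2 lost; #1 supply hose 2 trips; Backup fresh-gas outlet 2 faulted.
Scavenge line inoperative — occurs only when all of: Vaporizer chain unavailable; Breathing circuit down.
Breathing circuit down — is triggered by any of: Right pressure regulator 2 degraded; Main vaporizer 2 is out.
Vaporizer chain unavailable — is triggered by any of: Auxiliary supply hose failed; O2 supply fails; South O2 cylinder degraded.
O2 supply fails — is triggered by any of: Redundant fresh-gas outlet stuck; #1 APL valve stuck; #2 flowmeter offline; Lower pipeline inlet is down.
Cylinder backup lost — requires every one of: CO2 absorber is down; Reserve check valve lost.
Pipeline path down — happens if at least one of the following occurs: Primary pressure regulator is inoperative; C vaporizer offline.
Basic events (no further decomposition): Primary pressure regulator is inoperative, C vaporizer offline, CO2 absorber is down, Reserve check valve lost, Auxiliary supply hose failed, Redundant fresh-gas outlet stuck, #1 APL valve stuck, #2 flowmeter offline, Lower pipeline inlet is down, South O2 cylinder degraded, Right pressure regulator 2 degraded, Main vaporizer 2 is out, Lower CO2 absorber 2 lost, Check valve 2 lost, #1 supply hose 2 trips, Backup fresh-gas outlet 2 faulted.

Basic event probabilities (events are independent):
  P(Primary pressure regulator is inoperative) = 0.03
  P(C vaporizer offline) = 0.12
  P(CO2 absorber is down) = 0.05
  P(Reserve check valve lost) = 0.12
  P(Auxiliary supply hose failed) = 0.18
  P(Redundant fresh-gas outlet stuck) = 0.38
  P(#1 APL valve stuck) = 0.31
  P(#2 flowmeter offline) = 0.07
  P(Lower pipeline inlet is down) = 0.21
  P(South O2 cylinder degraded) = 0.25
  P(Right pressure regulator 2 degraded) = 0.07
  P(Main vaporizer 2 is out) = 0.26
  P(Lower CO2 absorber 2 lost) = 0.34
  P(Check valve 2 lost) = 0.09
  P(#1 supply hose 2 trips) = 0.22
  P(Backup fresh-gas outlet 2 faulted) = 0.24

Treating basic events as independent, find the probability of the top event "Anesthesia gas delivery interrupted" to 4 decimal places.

0.7739

P(Pipeline path down) [OR] = 1 − (1−0.03) × (1−0.12) = 0.146400
P(Cylinder backup lost) [AND] = 0.05 × 0.12 = 0.006000
P(O2 supply fails) [OR] = 1 − (1−0.38) × (1−0.31) × (1−0.07) × (1−0.21) = 0.685695
P(Vaporizer chain unavailable) [OR] = 1 − (1−0.18) × (1−0.685695) × (1−0.25) = 0.806702
P(Breathing circuit down) [OR] = 1 − (1−0.07) × (1−0.26) = 0.311800
P(Scavenge line inoperative) [AND] = 0.806702 × 0.311800 = 0.251530
P(Pipeline path 2 inoperative) [OR] = 1 − (1−0.34) × (1−0.09) × (1−0.22) × (1−0.24) = 0.643964
P(Anesthesia gas delivery interrupted) [OR] = 1 − (1−0.146400) × (1−0.006000) × (1−0.251530) × (1−0.643964) = 0.773896
Rounded to 4 decimal places: P(Anesthesia gas delivery interrupted) ≈ 0.7739.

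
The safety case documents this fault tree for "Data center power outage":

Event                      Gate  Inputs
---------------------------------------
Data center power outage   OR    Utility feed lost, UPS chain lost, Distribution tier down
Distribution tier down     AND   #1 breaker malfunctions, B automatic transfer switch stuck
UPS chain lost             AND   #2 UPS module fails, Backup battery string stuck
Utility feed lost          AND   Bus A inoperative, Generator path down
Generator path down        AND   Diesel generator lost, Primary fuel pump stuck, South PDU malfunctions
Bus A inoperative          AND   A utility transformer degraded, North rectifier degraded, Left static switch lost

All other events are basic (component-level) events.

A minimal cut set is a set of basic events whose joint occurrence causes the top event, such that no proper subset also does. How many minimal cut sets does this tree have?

Bus A inoperative [AND]: one cut set from each child combined → 1 × 1 × 1 = 1 cut set(s).
Generator path down [AND]: one cut set from each child combined → 1 × 1 × 1 = 1 cut set(s).
Utility feed lost [AND]: one cut set from each child combined → 1 × 1 = 1 cut set(s).
UPS chain lost [AND]: one cut set from each child combined → 1 × 1 = 1 cut set(s).
Distribution tier down [AND]: one cut set from each child combined → 1 × 1 = 1 cut set(s).
Data center power outage [OR]: union of children's cut sets → 3 cut set(s).
Minimal cut sets: {A utility transformer degraded, Diesel generator lost, Left static switch lost, North rectifier degraded, Primary fuel pump stuck, South PDU malfunctions}; {#2 UPS module fails, Backup battery string stuck}; {#1 breaker malfunctions, B automatic transfer switch stuck}.

3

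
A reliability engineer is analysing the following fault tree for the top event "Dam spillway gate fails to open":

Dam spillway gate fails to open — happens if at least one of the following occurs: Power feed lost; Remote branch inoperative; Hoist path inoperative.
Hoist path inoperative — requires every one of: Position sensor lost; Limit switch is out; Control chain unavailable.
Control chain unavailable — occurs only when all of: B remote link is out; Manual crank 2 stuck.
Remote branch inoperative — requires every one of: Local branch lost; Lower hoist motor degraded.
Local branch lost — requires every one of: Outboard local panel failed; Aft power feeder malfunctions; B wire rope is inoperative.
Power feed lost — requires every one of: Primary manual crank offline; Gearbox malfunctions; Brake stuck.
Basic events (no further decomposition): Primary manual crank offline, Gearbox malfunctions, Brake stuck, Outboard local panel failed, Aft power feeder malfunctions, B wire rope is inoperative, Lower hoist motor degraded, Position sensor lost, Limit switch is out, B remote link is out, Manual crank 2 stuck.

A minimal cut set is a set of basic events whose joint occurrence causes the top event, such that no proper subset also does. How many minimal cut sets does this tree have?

3

Power feed lost [AND]: one cut set from each child combined → 1 × 1 × 1 = 1 cut set(s).
Local branch lost [AND]: one cut set from each child combined → 1 × 1 × 1 = 1 cut set(s).
Remote branch inoperative [AND]: one cut set from each child combined → 1 × 1 = 1 cut set(s).
Control chain unavailable [AND]: one cut set from each child combined → 1 × 1 = 1 cut set(s).
Hoist path inoperative [AND]: one cut set from each child combined → 1 × 1 × 1 = 1 cut set(s).
Dam spillway gate fails to open [OR]: union of children's cut sets → 3 cut set(s).
Minimal cut sets: {Brake stuck, Gearbox malfunctions, Primary manual crank offline}; {Aft power feeder malfunctions, B wire rope is inoperative, Lower hoist motor degraded, Outboard local panel failed}; {B remote link is out, Limit switch is out, Manual crank 2 stuck, Position sensor lost}.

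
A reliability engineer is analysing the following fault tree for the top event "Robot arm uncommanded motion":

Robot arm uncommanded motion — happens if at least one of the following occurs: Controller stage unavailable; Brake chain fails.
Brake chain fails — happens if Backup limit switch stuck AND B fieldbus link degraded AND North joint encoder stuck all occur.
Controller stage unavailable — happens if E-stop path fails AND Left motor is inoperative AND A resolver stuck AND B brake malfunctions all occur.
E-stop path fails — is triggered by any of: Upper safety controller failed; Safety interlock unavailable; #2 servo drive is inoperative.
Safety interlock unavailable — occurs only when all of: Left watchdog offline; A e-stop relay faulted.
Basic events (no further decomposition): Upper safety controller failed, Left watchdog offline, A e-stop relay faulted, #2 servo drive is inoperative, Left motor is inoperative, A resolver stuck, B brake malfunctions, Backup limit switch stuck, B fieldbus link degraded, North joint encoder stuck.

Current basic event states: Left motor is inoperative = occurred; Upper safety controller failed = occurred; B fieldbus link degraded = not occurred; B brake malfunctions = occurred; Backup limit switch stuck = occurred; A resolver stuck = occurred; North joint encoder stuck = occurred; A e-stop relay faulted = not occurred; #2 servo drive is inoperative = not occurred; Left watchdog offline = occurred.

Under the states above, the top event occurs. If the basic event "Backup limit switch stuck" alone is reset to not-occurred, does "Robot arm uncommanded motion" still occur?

Counterfactual: set "Backup limit switch stuck" to not occurred.
Safety interlock unavailable [AND]: Left watchdog offline=occurs, A e-stop relay faulted=not → not all inputs occur → does not occur.
E-stop path fails [OR]: Upper safety controller failed=occurs, Safety interlock unavailable=not, #2 servo drive is inoperative=not → at least one input occurs → occurs.
Controller stage unavailable [AND]: E-stop path fails=occurs, Left motor is inoperative=occurs, A resolver stuck=occurs, B brake malfunctions=occurs → all inputs occur → occurs.
Brake chain fails [AND]: Backup limit switch stuck=not, B fieldbus link degraded=not, North joint encoder stuck=occurs → not all inputs occur → does not occur.
Robot arm uncommanded motion [OR]: Controller stage unavailable=occurs, Brake chain fails=not → at least one input occurs → occurs.

Yes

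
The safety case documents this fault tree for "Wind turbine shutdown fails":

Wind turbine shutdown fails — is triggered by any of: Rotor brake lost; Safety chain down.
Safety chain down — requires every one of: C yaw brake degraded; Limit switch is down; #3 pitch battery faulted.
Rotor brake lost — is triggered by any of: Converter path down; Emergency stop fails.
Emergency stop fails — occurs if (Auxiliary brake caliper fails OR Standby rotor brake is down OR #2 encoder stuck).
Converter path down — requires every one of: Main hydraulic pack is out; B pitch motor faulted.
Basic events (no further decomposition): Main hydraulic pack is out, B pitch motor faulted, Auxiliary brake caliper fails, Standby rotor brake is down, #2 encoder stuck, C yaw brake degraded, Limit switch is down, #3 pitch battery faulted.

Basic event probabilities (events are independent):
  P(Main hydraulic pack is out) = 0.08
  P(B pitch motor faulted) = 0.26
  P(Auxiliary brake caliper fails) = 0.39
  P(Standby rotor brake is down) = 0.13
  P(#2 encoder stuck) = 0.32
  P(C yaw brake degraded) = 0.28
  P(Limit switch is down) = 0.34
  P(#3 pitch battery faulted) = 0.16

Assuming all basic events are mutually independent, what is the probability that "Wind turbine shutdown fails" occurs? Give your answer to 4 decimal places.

P(Converter path down) [AND] = 0.08 × 0.26 = 0.020800
P(Emergency stop fails) [OR] = 1 − (1−0.39) × (1−0.13) × (1−0.32) = 0.639124
P(Rotor brake lost) [OR] = 1 − (1−0.020800) × (1−0.639124) = 0.646630
P(Safety chain down) [AND] = 0.28 × 0.34 × 0.16 = 0.015232
P(Wind turbine shutdown fails) [OR] = 1 − (1−0.646630) × (1−0.015232) = 0.652013
Rounded to 4 decimal places: P(Wind turbine shutdown fails) ≈ 0.6520.

0.6520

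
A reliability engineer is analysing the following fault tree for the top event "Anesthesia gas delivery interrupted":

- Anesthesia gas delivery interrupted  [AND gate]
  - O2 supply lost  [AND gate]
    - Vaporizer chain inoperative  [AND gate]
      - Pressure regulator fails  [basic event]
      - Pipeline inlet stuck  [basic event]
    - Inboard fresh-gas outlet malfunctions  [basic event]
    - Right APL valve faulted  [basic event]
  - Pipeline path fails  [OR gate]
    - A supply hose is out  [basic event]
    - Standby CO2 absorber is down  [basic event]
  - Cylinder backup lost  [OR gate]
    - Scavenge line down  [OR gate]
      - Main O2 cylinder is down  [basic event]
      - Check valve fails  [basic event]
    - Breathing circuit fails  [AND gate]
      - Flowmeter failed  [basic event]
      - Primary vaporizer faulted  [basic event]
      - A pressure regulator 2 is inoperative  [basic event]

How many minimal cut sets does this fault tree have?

6

Vaporizer chain inoperative [AND]: one cut set from each child combined → 1 × 1 = 1 cut set(s).
O2 supply lost [AND]: one cut set from each child combined → 1 × 1 × 1 = 1 cut set(s).
Pipeline path fails [OR]: union of children's cut sets → 2 cut set(s).
Scavenge line down [OR]: union of children's cut sets → 2 cut set(s).
Breathing circuit fails [AND]: one cut set from each child combined → 1 × 1 × 1 = 1 cut set(s).
Cylinder backup lost [OR]: union of children's cut sets → 3 cut set(s).
Anesthesia gas delivery interrupted [AND]: one cut set from each child combined → 1 × 2 × 3 = 6 cut set(s).
Minimal cut sets: {A supply hose is out, Inboard fresh-gas outlet malfunctions, Main O2 cylinder is down, Pipeline inlet stuck, Pressure regulator fails, Right APL valve faulted}; {A supply hose is out, Check valve fails, Inboard fresh-gas outlet malfunctions, Pipeline inlet stuck, Pressure regulator fails, Right APL valve faulted}; {A pressure regulator 2 is inoperative, A supply hose is out, Flowmeter failed, Inboard fresh-gas outlet malfunctions, Pipeline inlet stuck, Pressure regulator fails, Primary vaporizer faulted, Right APL valve faulted}; {Inboard fresh-gas outlet malfunctions, Main O2 cylinder is down, Pipeline inlet stuck, Pressure regulator fails, Right APL valve faulted, Standby CO2 absorber is down}; {Check valve fails, Inboard fresh-gas outlet malfunctions, Pipeline inlet stuck, Pressure regulator fails, Right APL valve faulted, Standby CO2 absorber is down}; {A pressure regulator 2 is inoperative, Flowmeter failed, Inboard fresh-gas outlet malfunctions, Pipeline inlet stuck, Pressure regulator fails, Primary vaporizer faulted, Right APL valve faulted, Standby CO2 absorber is down}.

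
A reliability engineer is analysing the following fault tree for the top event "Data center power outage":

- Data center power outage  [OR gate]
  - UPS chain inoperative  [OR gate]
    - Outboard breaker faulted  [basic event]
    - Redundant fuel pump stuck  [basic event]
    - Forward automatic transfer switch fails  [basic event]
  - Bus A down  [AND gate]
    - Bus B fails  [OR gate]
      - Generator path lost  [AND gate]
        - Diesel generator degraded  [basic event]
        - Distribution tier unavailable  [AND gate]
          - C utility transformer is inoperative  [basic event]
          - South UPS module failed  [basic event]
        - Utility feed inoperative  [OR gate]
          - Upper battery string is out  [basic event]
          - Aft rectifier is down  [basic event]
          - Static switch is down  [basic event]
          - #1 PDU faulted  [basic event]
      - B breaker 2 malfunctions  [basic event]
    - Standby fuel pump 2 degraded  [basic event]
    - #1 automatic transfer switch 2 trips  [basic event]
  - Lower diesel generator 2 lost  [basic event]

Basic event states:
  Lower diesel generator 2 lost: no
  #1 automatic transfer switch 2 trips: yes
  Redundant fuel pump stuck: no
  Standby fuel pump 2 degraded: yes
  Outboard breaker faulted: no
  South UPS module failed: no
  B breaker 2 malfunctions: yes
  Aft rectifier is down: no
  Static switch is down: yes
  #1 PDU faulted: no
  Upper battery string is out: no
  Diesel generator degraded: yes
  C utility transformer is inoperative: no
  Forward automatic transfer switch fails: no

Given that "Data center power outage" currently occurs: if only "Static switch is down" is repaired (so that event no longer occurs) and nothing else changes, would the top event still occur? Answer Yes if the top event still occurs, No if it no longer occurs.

Counterfactual: set "Static switch is down" to not occurred.
UPS chain inoperative [OR]: Outboard breaker faulted=not, Redundant fuel pump stuck=not, Forward automatic transfer switch fails=not → no input occurs → does not occur.
Distribution tier unavailable [AND]: C utility transformer is inoperative=not, South UPS module failed=not → not all inputs occur → does not occur.
Utility feed inoperative [OR]: Upper battery string is out=not, Aft rectifier is down=not, Static switch is down=not, #1 PDU faulted=not → no input occurs → does not occur.
Generator path lost [AND]: Diesel generator degraded=occurs, Distribution tier unavailable=not, Utility feed inoperative=not → not all inputs occur → does not occur.
Bus B fails [OR]: Generator path lost=not, B breaker 2 malfunctions=occurs → at least one input occurs → occurs.
Bus A down [AND]: Bus B fails=occurs, Standby fuel pump 2 degraded=occurs, #1 automatic transfer switch 2 trips=occurs → all inputs occur → occurs.
Data center power outage [OR]: UPS chain inoperative=not, Bus A down=occurs, Lower diesel generator 2 lost=not → at least one input occurs → occurs.

Yes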